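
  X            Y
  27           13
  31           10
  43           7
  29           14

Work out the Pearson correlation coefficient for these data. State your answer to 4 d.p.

n = 4, ΣX = 130, ΣY = 44, ΣX² = 4380, ΣY² = 514, ΣXY = 1368
nΣXY − ΣXΣY = 5472 − 5720 = -248
nΣX² − (ΣX)² = 17520 − 16900 = 620; nΣY² − (ΣY)² = 2056 − 1936 = 120
r = -248 / √(620 × 120) = -248 / 272.7636 ≈ -0.9092

-0.9092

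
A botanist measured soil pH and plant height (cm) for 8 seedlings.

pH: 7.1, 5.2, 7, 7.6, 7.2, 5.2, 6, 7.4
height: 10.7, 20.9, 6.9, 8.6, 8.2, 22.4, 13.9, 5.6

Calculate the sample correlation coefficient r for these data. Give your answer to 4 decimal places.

-0.9528

n = 8, Σx = 52.7, Σy = 97.2, Σx² = 353.85, Σy² = 1466.44, Σxy = 598.67
nΣxy − ΣxΣy = 4789.36 − 5122.44 = -333.08
nΣx² − (Σx)² = 2830.8 − 2777.29 = 53.51; nΣy² − (Σy)² = 11731.52 − 9447.84 = 2283.68
r = -333.08 / √(53.51 × 2283.68) = -333.08 / 349.5708 ≈ -0.9528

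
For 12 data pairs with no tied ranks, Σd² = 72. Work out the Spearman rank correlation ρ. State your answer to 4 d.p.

ρ = 1 − 6Σd² / [n(n²−1)] = 1 − 6×72 / (12×143)
  = 1 − 432/1716 = 1 − 0.25175 ≈ 0.7483

0.7483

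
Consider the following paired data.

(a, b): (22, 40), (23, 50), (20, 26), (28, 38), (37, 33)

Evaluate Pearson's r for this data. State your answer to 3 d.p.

-0.112

n = 5, Σa = 130, Σb = 187, Σa² = 3566, Σb² = 7309, Σab = 4835
nΣab − ΣaΣb = 24175 − 24310 = -135
nΣa² − (Σa)² = 17830 − 16900 = 930; nΣb² − (Σb)² = 36545 − 34969 = 1576
r = -135 / √(930 × 1576) = -135 / 1210.6527 ≈ -0.112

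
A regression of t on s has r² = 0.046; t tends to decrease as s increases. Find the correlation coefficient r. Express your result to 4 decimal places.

-0.2145

|r| = √0.046 = 0.2145
The association is negative, so r = −0.2145.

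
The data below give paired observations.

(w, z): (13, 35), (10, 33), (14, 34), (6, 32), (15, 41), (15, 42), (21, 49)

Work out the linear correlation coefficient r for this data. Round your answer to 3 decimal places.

0.893

n = 7, Σw = 94, Σz = 266, Σw² = 1392, Σz² = 10340, Σwz = 3727
nΣwz − ΣwΣz = 26089 − 25004 = 1085
nΣw² − (Σw)² = 9744 − 8836 = 908; nΣz² − (Σz)² = 72380 − 70756 = 1624
r = 1085 / √(908 × 1624) = 1085 / 1214.3278 ≈ 0.893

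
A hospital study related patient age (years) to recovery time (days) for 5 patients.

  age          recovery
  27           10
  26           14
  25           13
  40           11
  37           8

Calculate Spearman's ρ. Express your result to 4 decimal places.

Rank age: 3, 2, 1, 5, 4
Rank recovery: 2, 5, 4, 3, 1
d = rank(age) − rank(recovery): 1, -3, -3, 2, 3; Σd² = 32
ρ = 1 − 6Σd² / [n(n²−1)] = 1 − 6×32 / (5×24) = 1 − 192/120 ≈ -0.6000

-0.6000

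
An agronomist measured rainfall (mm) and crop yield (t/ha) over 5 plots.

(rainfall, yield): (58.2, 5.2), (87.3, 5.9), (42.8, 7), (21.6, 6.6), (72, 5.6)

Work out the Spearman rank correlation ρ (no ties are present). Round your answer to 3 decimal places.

-0.500

Rank rainfall: 3, 5, 2, 1, 4
Rank yield: 1, 3, 5, 4, 2
d = rank(rainfall) − rank(yield): 2, 2, -3, -3, 2; Σd² = 30
ρ = 1 − 6Σd² / [n(n²−1)] = 1 − 6×30 / (5×24) = 1 − 180/120 ≈ -0.500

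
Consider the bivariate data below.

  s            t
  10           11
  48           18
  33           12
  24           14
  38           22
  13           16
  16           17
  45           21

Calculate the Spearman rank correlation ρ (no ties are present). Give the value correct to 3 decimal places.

0.690

Rank s: 1, 8, 5, 4, 6, 2, 3, 7
Rank t: 1, 6, 2, 3, 8, 4, 5, 7
d = rank(s) − rank(t): 0, 2, 3, 1, -2, -2, -2, 0; Σd² = 26
ρ = 1 − 6Σd² / [n(n²−1)] = 1 − 6×26 / (8×63) = 1 − 156/504 ≈ 0.690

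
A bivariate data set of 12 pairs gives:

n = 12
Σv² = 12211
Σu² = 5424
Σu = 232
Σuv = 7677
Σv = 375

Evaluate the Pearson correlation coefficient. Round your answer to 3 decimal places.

0.628

r = (nΣuv − ΣuΣv) / √[(nΣu² − (Σu)²)(nΣv² − (Σv)²)]
Numerator: 12×7677 − 232×375 = 5124
Denominator: √[(65088 − 53824)(146532 − 140625)] = √[11264 × 5907] = 8156.9877
r = 5124 / 8156.9877 ≈ 0.628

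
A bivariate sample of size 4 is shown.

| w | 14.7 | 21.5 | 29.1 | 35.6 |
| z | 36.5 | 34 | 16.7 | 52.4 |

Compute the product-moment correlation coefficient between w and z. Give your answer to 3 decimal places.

n = 4, Σw = 100.9, Σz = 139.6, Σw² = 2792.51, Σz² = 5512.9, Σwz = 3618.96
nΣwz − ΣwΣz = 14475.84 − 14085.64 = 390.2
nΣw² − (Σw)² = 11170.04 − 10180.81 = 989.23; nΣz² − (Σz)² = 22051.6 − 19488.16 = 2563.44
r = 390.2 / √(989.23 × 2563.44) = 390.2 / 1592.4295 ≈ 0.245

0.245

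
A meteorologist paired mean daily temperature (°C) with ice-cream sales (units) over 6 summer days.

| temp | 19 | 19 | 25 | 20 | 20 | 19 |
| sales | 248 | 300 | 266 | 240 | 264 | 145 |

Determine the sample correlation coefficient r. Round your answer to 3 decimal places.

0.243

n = 6, Σx = 122, Σy = 1463, Σx² = 2508, Σy² = 370581, Σxy = 29897
nΣxy − ΣxΣy = 179382 − 178486 = 896
nΣx² − (Σx)² = 15048 − 14884 = 164; nΣy² − (Σy)² = 2223486 − 2140369 = 83117
r = 896 / √(164 × 83117) = 896 / 3692.0439 ≈ 0.243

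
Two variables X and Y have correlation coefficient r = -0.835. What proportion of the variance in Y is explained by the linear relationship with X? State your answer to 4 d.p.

0.6972

r² = (-0.835)² = 0.6972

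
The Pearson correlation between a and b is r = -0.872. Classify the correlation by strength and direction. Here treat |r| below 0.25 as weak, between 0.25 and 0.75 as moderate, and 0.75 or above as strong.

r = -0.872 < 0 so the relationship is negative.
|r| = 0.872, which falls in the strong range.

strong negative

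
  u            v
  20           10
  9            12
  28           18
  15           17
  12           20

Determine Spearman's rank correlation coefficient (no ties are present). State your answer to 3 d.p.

0.000

Rank u: 4, 1, 5, 3, 2
Rank v: 1, 2, 4, 3, 5
d = rank(u) − rank(v): 3, -1, 1, 0, -3; Σd² = 20
ρ = 1 − 6Σd² / [n(n²−1)] = 1 − 6×20 / (5×24) = 1 − 120/120 ≈ 0.000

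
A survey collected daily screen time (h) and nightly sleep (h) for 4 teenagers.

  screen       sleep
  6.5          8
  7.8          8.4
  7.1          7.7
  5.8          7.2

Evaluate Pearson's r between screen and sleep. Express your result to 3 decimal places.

0.858

n = 4, Σx = 27.2, Σy = 31.3, Σx² = 187.14, Σy² = 245.69, Σxy = 213.95
nΣxy − ΣxΣy = 855.8 − 851.36 = 4.44
nΣx² − (Σx)² = 748.56 − 739.84 = 8.72; nΣy² − (Σy)² = 982.76 − 979.69 = 3.07
r = 4.44 / √(8.72 × 3.07) = 4.44 / 5.1740 ≈ 0.858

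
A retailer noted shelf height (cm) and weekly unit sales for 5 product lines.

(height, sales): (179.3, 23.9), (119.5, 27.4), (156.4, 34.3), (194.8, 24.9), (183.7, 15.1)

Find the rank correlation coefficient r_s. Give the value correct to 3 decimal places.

-0.600

Rank height: 3, 1, 2, 5, 4
Rank sales: 2, 4, 5, 3, 1
d = rank(height) − rank(sales): 1, -3, -3, 2, 3; Σd² = 32
ρ = 1 − 6Σd² / [n(n²−1)] = 1 − 6×32 / (5×24) = 1 − 192/120 ≈ -0.600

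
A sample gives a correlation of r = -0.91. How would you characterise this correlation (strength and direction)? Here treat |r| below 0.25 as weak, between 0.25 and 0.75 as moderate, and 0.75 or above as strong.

strong negative

r = -0.91 < 0 so the relationship is negative.
|r| = 0.91, which falls in the strong range.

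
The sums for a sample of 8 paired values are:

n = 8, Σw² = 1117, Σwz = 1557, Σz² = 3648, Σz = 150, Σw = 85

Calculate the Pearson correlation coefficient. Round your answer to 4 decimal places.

-0.0869

r = (nΣwz − ΣwΣz) / √[(nΣw² − (Σw)²)(nΣz² − (Σz)²)]
Numerator: 8×1557 − 85×150 = -294
Denominator: √[(8936 − 7225)(29184 − 22500)] = √[1711 × 6684] = 3381.7634
r = -294 / 3381.7634 ≈ -0.0869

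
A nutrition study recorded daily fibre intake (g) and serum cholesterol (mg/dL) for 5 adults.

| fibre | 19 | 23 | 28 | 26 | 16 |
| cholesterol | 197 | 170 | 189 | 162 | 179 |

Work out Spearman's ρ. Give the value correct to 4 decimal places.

Rank fibre: 2, 3, 5, 4, 1
Rank cholesterol: 5, 2, 4, 1, 3
d = rank(fibre) − rank(cholesterol): -3, 1, 1, 3, -2; Σd² = 24
ρ = 1 − 6Σd² / [n(n²−1)] = 1 − 6×24 / (5×24) = 1 − 144/120 ≈ -0.2000

-0.2000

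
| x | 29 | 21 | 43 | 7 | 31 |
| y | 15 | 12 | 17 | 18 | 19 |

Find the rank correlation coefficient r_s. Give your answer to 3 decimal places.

0.200

Rank x: 3, 2, 5, 1, 4
Rank y: 2, 1, 3, 4, 5
d = rank(x) − rank(y): 1, 1, 2, -3, -1; Σd² = 16
ρ = 1 − 6Σd² / [n(n²−1)] = 1 − 6×16 / (5×24) = 1 − 96/120 ≈ 0.200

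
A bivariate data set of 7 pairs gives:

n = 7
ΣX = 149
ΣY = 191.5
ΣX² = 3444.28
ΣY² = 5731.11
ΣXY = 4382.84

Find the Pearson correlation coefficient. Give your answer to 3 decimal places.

0.837

r = (nΣXY − ΣXΣY) / √[(nΣX² − (ΣX)²)(nΣY² − (ΣY)²)]
Numerator: 7×4382.84 − 149×191.5 = 2146.38
Denominator: √[(24109.96 − 22201)(40117.77 − 36672.25)] = √[1908.96 × 3445.52] = 2564.6364
r = 2146.38 / 2564.6364 ≈ 0.837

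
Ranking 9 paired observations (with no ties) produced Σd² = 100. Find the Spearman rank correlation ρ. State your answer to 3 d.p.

0.167

ρ = 1 − 6Σd² / [n(n²−1)] = 1 − 6×100 / (9×80)
  = 1 − 600/720 = 1 − 0.8333 ≈ 0.167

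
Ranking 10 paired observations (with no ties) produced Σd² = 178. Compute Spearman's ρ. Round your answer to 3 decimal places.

ρ = 1 − 6Σd² / [n(n²−1)] = 1 − 6×178 / (10×99)
  = 1 − 1068/990 = 1 − 1.0788 ≈ -0.079

-0.079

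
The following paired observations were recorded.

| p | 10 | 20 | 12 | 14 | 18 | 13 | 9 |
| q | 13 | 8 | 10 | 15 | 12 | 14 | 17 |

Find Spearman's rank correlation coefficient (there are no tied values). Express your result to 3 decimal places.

Rank p: 2, 7, 3, 5, 6, 4, 1
Rank q: 4, 1, 2, 6, 3, 5, 7
d = rank(p) − rank(q): -2, 6, 1, -1, 3, -1, -6; Σd² = 88
ρ = 1 − 6Σd² / [n(n²−1)] = 1 − 6×88 / (7×48) = 1 − 528/336 ≈ -0.571

-0.571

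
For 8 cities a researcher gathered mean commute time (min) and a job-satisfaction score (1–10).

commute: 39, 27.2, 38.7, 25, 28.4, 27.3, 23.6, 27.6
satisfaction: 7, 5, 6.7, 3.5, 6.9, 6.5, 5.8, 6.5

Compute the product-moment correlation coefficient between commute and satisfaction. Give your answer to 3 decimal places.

0.556

n = 8, Σx = 236.8, Σy = 47.9, Σx² = 7254.1, Σy² = 296.89, Σxy = 1445.48
nΣxy − ΣxΣy = 11563.84 − 11342.72 = 221.12
nΣx² − (Σx)² = 58032.8 − 56074.24 = 1958.56; nΣy² − (Σy)² = 2375.12 − 2294.41 = 80.71
r = 221.12 / √(1958.56 × 80.71) = 221.12 / 397.5869 ≈ 0.556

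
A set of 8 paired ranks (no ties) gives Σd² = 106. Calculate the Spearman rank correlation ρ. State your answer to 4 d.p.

ρ = 1 − 6Σd² / [n(n²−1)] = 1 − 6×106 / (8×63)
  = 1 − 636/504 = 1 − 1.26190 ≈ -0.2619

-0.2619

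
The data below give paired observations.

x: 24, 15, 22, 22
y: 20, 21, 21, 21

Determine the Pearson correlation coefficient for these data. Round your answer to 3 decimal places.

n = 4, Σx = 83, Σy = 83, Σx² = 1769, Σy² = 1723, Σxy = 1719
nΣxy − ΣxΣy = 6876 − 6889 = -13
nΣx² − (Σx)² = 7076 − 6889 = 187; nΣy² − (Σy)² = 6892 − 6889 = 3
r = -13 / √(187 × 3) = -13 / 23.6854 ≈ -0.549

-0.549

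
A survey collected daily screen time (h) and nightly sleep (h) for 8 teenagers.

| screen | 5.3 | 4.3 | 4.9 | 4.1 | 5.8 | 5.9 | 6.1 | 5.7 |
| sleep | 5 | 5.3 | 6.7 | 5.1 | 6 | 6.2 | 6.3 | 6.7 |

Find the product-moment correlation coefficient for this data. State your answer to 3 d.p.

0.578

n = 8, Σx = 42.1, Σy = 47.3, Σx² = 225.55, Σy² = 283.01, Σxy = 251.03
nΣxy − ΣxΣy = 2008.24 − 1991.33 = 16.91
nΣx² − (Σx)² = 1804.4 − 1772.41 = 31.99; nΣy² − (Σy)² = 2264.08 − 2237.29 = 26.79
r = 16.91 / √(31.99 × 26.79) = 16.91 / 29.2748 ≈ 0.578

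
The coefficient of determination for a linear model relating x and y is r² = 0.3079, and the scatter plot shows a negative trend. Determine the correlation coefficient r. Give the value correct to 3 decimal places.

|r| = √0.3079 = 0.555
The association is negative, so r = −0.555.

-0.555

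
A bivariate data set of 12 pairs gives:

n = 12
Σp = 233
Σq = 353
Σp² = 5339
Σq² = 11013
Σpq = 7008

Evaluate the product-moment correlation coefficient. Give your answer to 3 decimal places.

r = (nΣpq − ΣpΣq) / √[(nΣp² − (Σp)²)(nΣq² − (Σq)²)]
Numerator: 12×7008 − 233×353 = 1847
Denominator: √[(64068 − 54289)(132156 − 124609)] = √[9779 × 7547] = 8590.8156
r = 1847 / 8590.8156 ≈ 0.215

0.215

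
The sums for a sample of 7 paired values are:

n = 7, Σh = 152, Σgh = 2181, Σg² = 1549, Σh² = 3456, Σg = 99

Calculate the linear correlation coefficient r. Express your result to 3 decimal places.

0.206

r = (nΣgh − ΣgΣh) / √[(nΣg² − (Σg)²)(nΣh² − (Σh)²)]
Numerator: 7×2181 − 99×152 = 219
Denominator: √[(10843 − 9801)(24192 − 23104)] = √[1042 × 1088] = 1064.7516
r = 219 / 1064.7516 ≈ 0.206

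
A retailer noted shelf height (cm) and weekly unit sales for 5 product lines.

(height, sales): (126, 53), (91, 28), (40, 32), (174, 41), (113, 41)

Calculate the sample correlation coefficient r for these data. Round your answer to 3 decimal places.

0.557

n = 5, Σx = 544, Σy = 195, Σx² = 68802, Σy² = 7979, Σxy = 22273
nΣxy − ΣxΣy = 111365 − 106080 = 5285
nΣx² − (Σx)² = 344010 − 295936 = 48074; nΣy² − (Σy)² = 39895 − 38025 = 1870
r = 5285 / √(48074 × 1870) = 5285 / 9481.4756 ≈ 0.557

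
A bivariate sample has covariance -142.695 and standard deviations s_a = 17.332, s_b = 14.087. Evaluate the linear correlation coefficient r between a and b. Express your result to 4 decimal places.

r = Cov(a,b) / (s_a · s_b) = -142.695 / (17.332 × 14.087)
  = -142.695 / 244.1559 ≈ -0.5844

-0.5844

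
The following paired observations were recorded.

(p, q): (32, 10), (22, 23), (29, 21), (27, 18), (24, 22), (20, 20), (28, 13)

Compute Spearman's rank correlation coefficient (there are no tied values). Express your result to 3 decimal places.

Rank p: 7, 2, 6, 4, 3, 1, 5
Rank q: 1, 7, 5, 3, 6, 4, 2
d = rank(p) − rank(q): 6, -5, 1, 1, -3, -3, 3; Σd² = 90
ρ = 1 − 6Σd² / [n(n²−1)] = 1 − 6×90 / (7×48) = 1 − 540/336 ≈ -0.607

-0.607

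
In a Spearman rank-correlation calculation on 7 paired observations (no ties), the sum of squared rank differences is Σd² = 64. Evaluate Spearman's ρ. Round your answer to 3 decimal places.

ρ = 1 − 6Σd² / [n(n²−1)] = 1 − 6×64 / (7×48)
  = 1 − 384/336 = 1 − 1.1429 ≈ -0.143

-0.143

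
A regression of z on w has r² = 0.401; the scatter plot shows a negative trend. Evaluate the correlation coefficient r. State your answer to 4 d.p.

-0.6332

|r| = √0.401 = 0.6332
The association is negative, so r = −0.6332.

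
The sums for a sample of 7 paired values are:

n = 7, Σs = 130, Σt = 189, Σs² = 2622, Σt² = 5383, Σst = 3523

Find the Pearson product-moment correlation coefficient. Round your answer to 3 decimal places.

r = (nΣst − ΣsΣt) / √[(nΣs² − (Σs)²)(nΣt² − (Σt)²)]
Numerator: 7×3523 − 130×189 = 91
Denominator: √[(18354 − 16900)(37681 − 35721)] = √[1454 × 1960] = 1688.1469
r = 91 / 1688.1469 ≈ 0.054

0.054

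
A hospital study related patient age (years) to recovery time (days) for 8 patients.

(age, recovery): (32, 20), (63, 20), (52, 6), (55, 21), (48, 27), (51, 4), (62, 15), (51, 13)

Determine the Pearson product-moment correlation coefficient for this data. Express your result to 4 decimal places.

-0.1145

n = 8, Σx = 414, Σy = 126, Σx² = 22072, Σy² = 2416, Σxy = 6460
nΣxy − ΣxΣy = 51680 − 52164 = -484
nΣx² − (Σx)² = 176576 − 171396 = 5180; nΣy² − (Σy)² = 19328 − 15876 = 3452
r = -484 / √(5180 × 3452) = -484 / 4228.6357 ≈ -0.1145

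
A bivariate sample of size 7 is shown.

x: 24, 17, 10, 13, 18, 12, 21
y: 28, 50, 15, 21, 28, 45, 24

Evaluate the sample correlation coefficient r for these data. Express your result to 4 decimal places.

n = 7, Σx = 115, Σy = 211, Σx² = 2043, Σy² = 7335, Σxy = 3493
nΣxy − ΣxΣy = 24451 − 24265 = 186
nΣx² − (Σx)² = 14301 − 13225 = 1076; nΣy² − (Σy)² = 51345 − 44521 = 6824
r = 186 / √(1076 × 6824) = 186 / 2709.7277 ≈ 0.0686

0.0686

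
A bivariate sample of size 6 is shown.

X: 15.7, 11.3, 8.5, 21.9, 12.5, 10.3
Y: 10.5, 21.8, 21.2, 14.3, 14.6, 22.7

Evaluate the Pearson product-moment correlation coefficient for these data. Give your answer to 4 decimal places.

-0.6910

n = 6, ΣX = 80.2, ΣY = 105.1, ΣX² = 1188.38, ΣY² = 1967.87, ΣXY = 1320.87
nΣXY − ΣXΣY = 7925.22 − 8429.02 = -503.8
nΣX² − (ΣX)² = 7130.28 − 6432.04 = 698.24; nΣY² − (ΣY)² = 11807.22 − 11046.01 = 761.21
r = -503.8 / √(698.24 × 761.21) = -503.8 / 729.0455 ≈ -0.6910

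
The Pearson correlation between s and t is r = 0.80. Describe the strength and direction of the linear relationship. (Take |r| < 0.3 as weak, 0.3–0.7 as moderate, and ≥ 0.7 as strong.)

r = 0.80 > 0 so the relationship is positive.
|r| = 0.80, which falls in the strong range.

strong positive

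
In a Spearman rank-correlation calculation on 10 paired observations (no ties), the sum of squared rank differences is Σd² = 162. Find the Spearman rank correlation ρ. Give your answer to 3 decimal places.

ρ = 1 − 6Σd² / [n(n²−1)] = 1 − 6×162 / (10×99)
  = 1 − 972/990 = 1 − 0.9818 ≈ 0.018

0.018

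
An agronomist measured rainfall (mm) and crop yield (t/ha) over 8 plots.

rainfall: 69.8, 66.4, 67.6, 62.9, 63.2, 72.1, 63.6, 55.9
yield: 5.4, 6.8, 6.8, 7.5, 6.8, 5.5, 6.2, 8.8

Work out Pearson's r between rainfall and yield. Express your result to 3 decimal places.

n = 8, Σx = 521.5, Σy = 53.8, Σx² = 34169.59, Σy² = 370.26, Σxy = 3472.42
nΣxy − ΣxΣy = 27779.36 − 28056.7 = -277.34
nΣx² − (Σx)² = 273356.72 − 271962.25 = 1394.47; nΣy² − (Σy)² = 2962.08 − 2894.44 = 67.64
r = -277.34 / √(1394.47 × 67.64) = -277.34 / 307.1188 ≈ -0.903

-0.903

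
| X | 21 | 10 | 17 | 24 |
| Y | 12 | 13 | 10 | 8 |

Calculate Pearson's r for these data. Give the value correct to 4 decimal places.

n = 4, ΣX = 72, ΣY = 43, ΣX² = 1406, ΣY² = 477, ΣXY = 744
nΣXY − ΣXΣY = 2976 − 3096 = -120
nΣX² − (ΣX)² = 5624 − 5184 = 440; nΣY² − (ΣY)² = 1908 − 1849 = 59
r = -120 / √(440 × 59) = -120 / 161.1211 ≈ -0.7448

-0.7448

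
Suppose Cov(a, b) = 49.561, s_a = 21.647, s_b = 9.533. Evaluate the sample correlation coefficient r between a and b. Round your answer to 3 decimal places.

0.240

r = Cov(a,b) / (s_a · s_b) = 49.561 / (21.647 × 9.533)
  = 49.561 / 206.3609 ≈ 0.240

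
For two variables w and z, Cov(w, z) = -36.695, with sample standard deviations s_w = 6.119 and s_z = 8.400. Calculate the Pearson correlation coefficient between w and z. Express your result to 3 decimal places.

r = Cov(w,z) / (s_w · s_z) = -36.695 / (6.119 × 8.400)
  = -36.695 / 51.3996 ≈ -0.714

-0.714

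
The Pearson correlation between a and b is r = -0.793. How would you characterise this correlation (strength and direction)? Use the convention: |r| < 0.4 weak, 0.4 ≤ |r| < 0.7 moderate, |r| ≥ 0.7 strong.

r = -0.793 < 0 so the relationship is negative.
|r| = 0.793, which falls in the strong range.

strong negative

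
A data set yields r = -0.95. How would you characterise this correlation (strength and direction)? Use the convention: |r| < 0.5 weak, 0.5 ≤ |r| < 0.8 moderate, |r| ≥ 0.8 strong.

r = -0.95 < 0 so the relationship is negative.
|r| = 0.95, which falls in the strong range.

strong negative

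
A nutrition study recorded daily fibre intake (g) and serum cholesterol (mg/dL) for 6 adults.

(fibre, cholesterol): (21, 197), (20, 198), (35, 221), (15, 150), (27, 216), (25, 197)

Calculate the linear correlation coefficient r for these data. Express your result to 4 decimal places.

0.8568

n = 6, Σx = 143, Σy = 1179, Σx² = 3645, Σy² = 234819, Σxy = 28839
nΣxy − ΣxΣy = 173034 − 168597 = 4437
nΣx² − (Σx)² = 21870 − 20449 = 1421; nΣy² − (Σy)² = 1408914 − 1390041 = 18873
r = 4437 / √(1421 × 18873) = 4437 / 5178.6613 ≈ 0.8568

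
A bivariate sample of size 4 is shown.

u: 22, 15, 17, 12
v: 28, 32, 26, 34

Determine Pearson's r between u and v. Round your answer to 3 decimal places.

n = 4, Σu = 66, Σv = 120, Σu² = 1142, Σv² = 3640, Σuv = 1946
nΣuv − ΣuΣv = 7784 − 7920 = -136
nΣu² − (Σu)² = 4568 − 4356 = 212; nΣv² − (Σv)² = 14560 − 14400 = 160
r = -136 / √(212 × 160) = -136 / 184.1738 ≈ -0.738

-0.738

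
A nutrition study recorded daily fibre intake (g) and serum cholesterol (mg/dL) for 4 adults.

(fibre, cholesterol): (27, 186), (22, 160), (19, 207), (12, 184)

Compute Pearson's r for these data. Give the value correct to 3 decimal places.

n = 4, Σx = 80, Σy = 737, Σx² = 1718, Σy² = 136901, Σxy = 14683
nΣxy − ΣxΣy = 58732 − 58960 = -228
nΣx² − (Σx)² = 6872 − 6400 = 472; nΣy² − (Σy)² = 547604 − 543169 = 4435
r = -228 / √(472 × 4435) = -228 / 1446.8310 ≈ -0.158

-0.158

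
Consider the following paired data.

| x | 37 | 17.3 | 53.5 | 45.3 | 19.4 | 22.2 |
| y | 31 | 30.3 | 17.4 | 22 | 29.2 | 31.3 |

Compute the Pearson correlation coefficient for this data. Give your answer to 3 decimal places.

n = 6, Σx = 194.7, Σy = 161.2, Σx² = 7451.83, Σy² = 4498.18, Σxy = 4860.03
nΣxy − ΣxΣy = 29160.18 − 31385.64 = -2225.46
nΣx² − (Σx)² = 44710.98 − 37908.09 = 6802.89; nΣy² − (Σy)² = 26989.08 − 25985.44 = 1003.64
r = -2225.46 / √(6802.89 × 1003.64) = -2225.46 / 2612.9777 ≈ -0.852

-0.852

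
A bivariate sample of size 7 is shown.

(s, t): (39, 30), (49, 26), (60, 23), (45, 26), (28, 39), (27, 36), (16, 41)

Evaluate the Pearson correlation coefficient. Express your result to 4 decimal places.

-0.9694

n = 7, Σs = 264, Σt = 221, Σs² = 11316, Σt² = 7279, Σst = 7714
nΣst − ΣsΣt = 53998 − 58344 = -4346
nΣs² − (Σs)² = 79212 − 69696 = 9516; nΣt² − (Σt)² = 50953 − 48841 = 2112
r = -4346 / √(9516 × 2112) = -4346 / 4483.0561 ≈ -0.9694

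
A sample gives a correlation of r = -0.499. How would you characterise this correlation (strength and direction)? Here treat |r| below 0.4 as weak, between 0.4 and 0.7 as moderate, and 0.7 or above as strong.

r = -0.499 < 0 so the relationship is negative.
|r| = 0.499, which falls in the moderate range.

moderate negative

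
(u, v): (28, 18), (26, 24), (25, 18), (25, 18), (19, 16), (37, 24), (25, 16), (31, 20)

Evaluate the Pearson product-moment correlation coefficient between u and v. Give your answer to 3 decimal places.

0.696

n = 8, Σu = 216, Σv = 154, Σu² = 6026, Σv² = 3036, Σuv = 4240
nΣuv − ΣuΣv = 33920 − 33264 = 656
nΣu² − (Σu)² = 48208 − 46656 = 1552; nΣv² − (Σv)² = 24288 − 23716 = 572
r = 656 / √(1552 × 572) = 656 / 942.2017 ≈ 0.696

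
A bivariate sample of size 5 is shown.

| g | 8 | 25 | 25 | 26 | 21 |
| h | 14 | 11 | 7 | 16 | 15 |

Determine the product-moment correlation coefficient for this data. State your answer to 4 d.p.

-0.2736

n = 5, Σg = 105, Σh = 63, Σg² = 2431, Σh² = 847, Σgh = 1293
nΣgh − ΣgΣh = 6465 − 6615 = -150
nΣg² − (Σg)² = 12155 − 11025 = 1130; nΣh² − (Σh)² = 4235 − 3969 = 266
r = -150 / √(1130 × 266) = -150 / 548.2518 ≈ -0.2736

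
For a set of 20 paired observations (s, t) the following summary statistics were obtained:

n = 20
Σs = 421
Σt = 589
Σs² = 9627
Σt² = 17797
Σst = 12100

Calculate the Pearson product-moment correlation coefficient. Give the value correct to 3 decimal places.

-0.508

r = (nΣst − ΣsΣt) / √[(nΣs² − (Σs)²)(nΣt² − (Σt)²)]
Numerator: 20×12100 − 421×589 = -5969
Denominator: √[(192540 − 177241)(355940 − 346921)] = √[15299 × 9019] = 11746.5604
r = -5969 / 11746.5604 ≈ -0.508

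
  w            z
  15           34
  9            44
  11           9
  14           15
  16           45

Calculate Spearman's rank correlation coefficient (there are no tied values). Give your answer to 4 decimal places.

Rank w: 4, 1, 2, 3, 5
Rank z: 3, 4, 1, 2, 5
d = rank(w) − rank(z): 1, -3, 1, 1, 0; Σd² = 12
ρ = 1 − 6Σd² / [n(n²−1)] = 1 − 6×12 / (5×24) = 1 − 72/120 ≈ 0.4000

0.4000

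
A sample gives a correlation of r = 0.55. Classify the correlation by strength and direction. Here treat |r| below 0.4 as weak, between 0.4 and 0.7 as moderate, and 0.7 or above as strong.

moderate positive

r = 0.55 > 0 so the relationship is positive.
|r| = 0.55, which falls in the moderate range.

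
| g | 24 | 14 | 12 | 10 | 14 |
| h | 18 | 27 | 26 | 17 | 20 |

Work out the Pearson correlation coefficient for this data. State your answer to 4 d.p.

n = 5, Σg = 74, Σh = 108, Σg² = 1212, Σh² = 2418, Σgh = 1572
nΣgh − ΣgΣh = 7860 − 7992 = -132
nΣg² − (Σg)² = 6060 − 5476 = 584; nΣh² − (Σh)² = 12090 − 11664 = 426
r = -132 / √(584 × 426) = -132 / 498.7825 ≈ -0.2646

-0.2646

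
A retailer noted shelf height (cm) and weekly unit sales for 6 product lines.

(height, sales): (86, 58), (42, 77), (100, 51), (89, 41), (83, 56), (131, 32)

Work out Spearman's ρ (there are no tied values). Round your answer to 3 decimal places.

-0.886

Rank height: 3, 1, 5, 4, 2, 6
Rank sales: 5, 6, 3, 2, 4, 1
d = rank(height) − rank(sales): -2, -5, 2, 2, -2, 5; Σd² = 66
ρ = 1 − 6Σd² / [n(n²−1)] = 1 − 6×66 / (6×35) = 1 − 396/210 ≈ -0.886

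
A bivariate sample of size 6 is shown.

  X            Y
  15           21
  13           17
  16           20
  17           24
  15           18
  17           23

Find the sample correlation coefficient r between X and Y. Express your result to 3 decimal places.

n = 6, ΣX = 93, ΣY = 123, ΣX² = 1453, ΣY² = 2559, ΣXY = 1925
nΣXY − ΣXΣY = 11550 − 11439 = 111
nΣX² − (ΣX)² = 8718 − 8649 = 69; nΣY² − (ΣY)² = 15354 − 15129 = 225
r = 111 / √(69 × 225) = 111 / 124.5994 ≈ 0.891

0.891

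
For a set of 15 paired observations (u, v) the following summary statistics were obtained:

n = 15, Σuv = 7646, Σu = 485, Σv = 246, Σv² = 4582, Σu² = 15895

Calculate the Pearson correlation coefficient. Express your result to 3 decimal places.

r = (nΣuv − ΣuΣv) / √[(nΣu² − (Σu)²)(nΣv² − (Σv)²)]
Numerator: 15×7646 − 485×246 = -4620
Denominator: √[(238425 − 235225)(68730 − 60516)] = √[3200 × 8214] = 5126.8704
r = -4620 / 5126.8704 ≈ -0.901

-0.901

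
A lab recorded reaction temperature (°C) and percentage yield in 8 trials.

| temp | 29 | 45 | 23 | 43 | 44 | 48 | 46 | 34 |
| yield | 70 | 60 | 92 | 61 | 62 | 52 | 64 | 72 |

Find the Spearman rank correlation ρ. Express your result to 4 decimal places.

-0.8095

Rank temp: 2, 6, 1, 4, 5, 8, 7, 3
Rank yield: 6, 2, 8, 3, 4, 1, 5, 7
d = rank(temp) − rank(yield): -4, 4, -7, 1, 1, 7, 2, -4; Σd² = 152
ρ = 1 − 6Σd² / [n(n²−1)] = 1 − 6×152 / (8×63) = 1 − 912/504 ≈ -0.8095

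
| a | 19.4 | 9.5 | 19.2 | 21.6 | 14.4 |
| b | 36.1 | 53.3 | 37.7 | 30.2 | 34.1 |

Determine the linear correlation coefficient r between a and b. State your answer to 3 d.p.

-0.845

n = 5, Σa = 84.1, Σb = 191.4, Σa² = 1509.17, Σb² = 7640.24, Σab = 3073.89
nΣab − ΣaΣb = 15369.45 − 16096.74 = -727.29
nΣa² − (Σa)² = 7545.85 − 7072.81 = 473.04; nΣb² − (Σb)² = 38201.2 − 36633.96 = 1567.24
r = -727.29 / √(473.04 × 1567.24) = -727.29 / 861.0268 ≈ -0.845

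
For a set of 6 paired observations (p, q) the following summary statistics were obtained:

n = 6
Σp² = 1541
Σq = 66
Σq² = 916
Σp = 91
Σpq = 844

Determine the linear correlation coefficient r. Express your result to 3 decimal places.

r = (nΣpq − ΣpΣq) / √[(nΣp² − (Σp)²)(nΣq² − (Σq)²)]
Numerator: 6×844 − 91×66 = -942
Denominator: √[(9246 − 8281)(5496 − 4356)] = √[965 × 1140] = 1048.8565
r = -942 / 1048.8565 ≈ -0.898

-0.898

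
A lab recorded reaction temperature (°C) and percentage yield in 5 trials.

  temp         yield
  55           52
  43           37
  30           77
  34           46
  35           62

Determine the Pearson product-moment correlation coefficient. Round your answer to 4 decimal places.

n = 5, Σx = 197, Σy = 274, Σx² = 8155, Σy² = 15962, Σxy = 10495
nΣxy − ΣxΣy = 52475 − 53978 = -1503
nΣx² − (Σx)² = 40775 − 38809 = 1966; nΣy² − (Σy)² = 79810 − 75076 = 4734
r = -1503 / √(1966 × 4734) = -1503 / 3050.7448 ≈ -0.4927

-0.4927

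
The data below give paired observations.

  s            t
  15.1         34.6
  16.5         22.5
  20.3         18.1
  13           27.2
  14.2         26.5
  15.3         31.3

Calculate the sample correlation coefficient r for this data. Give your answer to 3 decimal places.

n = 6, Σs = 94.4, Σt = 160.2, Σs² = 1517.08, Σt² = 4452.8, Σst = 2469.93
nΣst − ΣsΣt = 14819.58 − 15122.88 = -303.3
nΣs² − (Σs)² = 9102.48 − 8911.36 = 191.12; nΣt² − (Σt)² = 26716.8 − 25664.04 = 1052.76
r = -303.3 / √(191.12 × 1052.76) = -303.3 / 448.5571 ≈ -0.676

-0.676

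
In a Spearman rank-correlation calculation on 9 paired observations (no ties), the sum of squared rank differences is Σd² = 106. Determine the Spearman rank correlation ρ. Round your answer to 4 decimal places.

ρ = 1 − 6Σd² / [n(n²−1)] = 1 − 6×106 / (9×80)
  = 1 − 636/720 = 1 − 0.88333 ≈ 0.1167

0.1167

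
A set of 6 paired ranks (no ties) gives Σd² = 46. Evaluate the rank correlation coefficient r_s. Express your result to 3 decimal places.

ρ = 1 − 6Σd² / [n(n²−1)] = 1 − 6×46 / (6×35)
  = 1 − 276/210 = 1 − 1.3143 ≈ -0.314

-0.314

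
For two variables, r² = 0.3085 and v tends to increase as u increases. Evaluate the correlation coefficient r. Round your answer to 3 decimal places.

0.555

|r| = √0.3085 = 0.555
The association is positive, so r = 0.555.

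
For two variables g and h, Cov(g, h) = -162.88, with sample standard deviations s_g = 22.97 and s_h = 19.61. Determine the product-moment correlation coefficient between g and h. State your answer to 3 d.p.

-0.362

r = Cov(g,h) / (s_g · s_h) = -162.88 / (22.97 × 19.61)
  = -162.88 / 450.4417 ≈ -0.362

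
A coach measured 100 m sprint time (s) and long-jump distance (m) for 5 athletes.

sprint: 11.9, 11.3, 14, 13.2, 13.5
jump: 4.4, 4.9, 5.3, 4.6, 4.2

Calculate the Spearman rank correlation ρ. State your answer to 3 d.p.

Rank sprint: 2, 1, 5, 3, 4
Rank jump: 2, 4, 5, 3, 1
d = rank(sprint) − rank(jump): 0, -3, 0, 0, 3; Σd² = 18
ρ = 1 − 6Σd² / [n(n²−1)] = 1 − 6×18 / (5×24) = 1 − 108/120 ≈ 0.100

0.100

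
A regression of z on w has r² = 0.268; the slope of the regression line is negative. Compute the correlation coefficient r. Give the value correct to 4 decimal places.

|r| = √0.268 = 0.5177
The association is negative, so r = −0.5177.

-0.5177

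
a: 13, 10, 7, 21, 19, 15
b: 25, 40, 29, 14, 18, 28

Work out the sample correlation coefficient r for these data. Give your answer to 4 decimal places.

-0.8153

n = 6, Σa = 85, Σb = 154, Σa² = 1345, Σb² = 4370, Σab = 1984
nΣab − ΣaΣb = 11904 − 13090 = -1186
nΣa² − (Σa)² = 8070 − 7225 = 845; nΣb² − (Σb)² = 26220 − 23716 = 2504
r = -1186 / √(845 × 2504) = -1186 / 1454.6065 ≈ -0.8153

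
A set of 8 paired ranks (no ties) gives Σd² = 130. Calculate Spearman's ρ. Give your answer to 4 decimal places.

-0.5476

ρ = 1 − 6Σd² / [n(n²−1)] = 1 − 6×130 / (8×63)
  = 1 − 780/504 = 1 − 1.54762 ≈ -0.5476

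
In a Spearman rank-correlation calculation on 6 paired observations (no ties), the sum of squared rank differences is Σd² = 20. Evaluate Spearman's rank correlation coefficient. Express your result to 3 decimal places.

ρ = 1 − 6Σd² / [n(n²−1)] = 1 − 6×20 / (6×35)
  = 1 − 120/210 = 1 − 0.5714 ≈ 0.429

0.429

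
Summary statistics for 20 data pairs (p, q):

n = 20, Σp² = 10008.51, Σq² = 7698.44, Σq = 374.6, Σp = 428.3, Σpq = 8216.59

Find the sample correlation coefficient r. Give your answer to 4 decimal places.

r = (nΣpq − ΣpΣq) / √[(nΣp² − (Σp)²)(nΣq² − (Σq)²)]
Numerator: 20×8216.59 − 428.3×374.6 = 3890.62
Denominator: √[(200170.2 − 183440.89)(153968.8 − 140325.16)] = √[16729.31 × 13643.64] = 15107.9013
r = 3890.62 / 15107.9013 ≈ 0.2575

0.2575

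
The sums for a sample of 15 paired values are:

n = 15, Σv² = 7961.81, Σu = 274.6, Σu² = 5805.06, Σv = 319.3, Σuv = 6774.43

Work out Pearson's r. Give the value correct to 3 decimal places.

r = (nΣuv − ΣuΣv) / √[(nΣu² − (Σu)²)(nΣv² − (Σv)²)]
Numerator: 15×6774.43 − 274.6×319.3 = 13936.67
Denominator: √[(87075.9 − 75405.16)(119427.15 − 101952.49)] = √[11670.74 × 17474.66] = 14280.8338
r = 13936.67 / 14280.8338 ≈ 0.976

0.976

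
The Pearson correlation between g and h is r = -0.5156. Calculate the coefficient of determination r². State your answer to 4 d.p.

0.2658

r² = (-0.5156)² = 0.2658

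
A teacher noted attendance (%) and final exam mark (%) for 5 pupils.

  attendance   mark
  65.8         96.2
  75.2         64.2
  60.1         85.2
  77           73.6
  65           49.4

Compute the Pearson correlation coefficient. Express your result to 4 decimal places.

-0.2617

n = 5, Σx = 343.1, Σy = 368.6, Σx² = 23750.69, Σy² = 28492.44, Σxy = 25156.52
nΣxy − ΣxΣy = 125782.6 − 126466.66 = -684.06
nΣx² − (Σx)² = 118753.45 − 117717.61 = 1035.84; nΣy² − (Σy)² = 142462.2 − 135865.96 = 6596.24
r = -684.06 / √(1035.84 × 6596.24) = -684.06 / 2613.9337 ≈ -0.2617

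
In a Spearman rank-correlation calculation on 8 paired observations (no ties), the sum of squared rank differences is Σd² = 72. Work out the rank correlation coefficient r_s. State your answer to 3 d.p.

0.143

ρ = 1 − 6Σd² / [n(n²−1)] = 1 − 6×72 / (8×63)
  = 1 − 432/504 = 1 − 0.8571 ≈ 0.143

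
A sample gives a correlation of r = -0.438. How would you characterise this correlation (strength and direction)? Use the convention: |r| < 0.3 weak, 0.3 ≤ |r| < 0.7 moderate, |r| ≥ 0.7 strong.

moderate negative

r = -0.438 < 0 so the relationship is negative.
|r| = 0.438, which falls in the moderate range.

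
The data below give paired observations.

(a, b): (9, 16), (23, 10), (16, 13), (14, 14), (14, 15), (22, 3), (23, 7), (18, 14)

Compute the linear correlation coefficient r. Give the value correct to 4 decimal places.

n = 8, Σa = 139, Σb = 92, Σa² = 2595, Σb² = 1200, Σab = 1467
nΣab − ΣaΣb = 11736 − 12788 = -1052
nΣa² − (Σa)² = 20760 − 19321 = 1439; nΣb² − (Σb)² = 9600 − 8464 = 1136
r = -1052 / √(1439 × 1136) = -1052 / 1278.5554 ≈ -0.8228

-0.8228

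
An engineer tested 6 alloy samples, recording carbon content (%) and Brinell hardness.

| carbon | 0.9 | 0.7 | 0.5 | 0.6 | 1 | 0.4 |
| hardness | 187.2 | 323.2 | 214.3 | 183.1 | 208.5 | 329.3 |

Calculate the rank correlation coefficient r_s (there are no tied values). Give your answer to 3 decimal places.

Rank carbon: 5, 4, 2, 3, 6, 1
Rank hardness: 2, 5, 4, 1, 3, 6
d = rank(carbon) − rank(hardness): 3, -1, -2, 2, 3, -5; Σd² = 52
ρ = 1 − 6Σd² / [n(n²−1)] = 1 − 6×52 / (6×35) = 1 − 312/210 ≈ -0.486

-0.486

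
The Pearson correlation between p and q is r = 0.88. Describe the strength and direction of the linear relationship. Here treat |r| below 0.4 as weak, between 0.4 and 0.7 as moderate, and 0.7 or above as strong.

r = 0.88 > 0 so the relationship is positive.
|r| = 0.88, which falls in the strong range.

strong positive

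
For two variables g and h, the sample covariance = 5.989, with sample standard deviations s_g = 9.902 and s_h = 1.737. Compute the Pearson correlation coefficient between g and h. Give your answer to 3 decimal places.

0.348

r = Cov(g,h) / (s_g · s_h) = 5.989 / (9.902 × 1.737)
  = 5.989 / 17.1998 ≈ 0.348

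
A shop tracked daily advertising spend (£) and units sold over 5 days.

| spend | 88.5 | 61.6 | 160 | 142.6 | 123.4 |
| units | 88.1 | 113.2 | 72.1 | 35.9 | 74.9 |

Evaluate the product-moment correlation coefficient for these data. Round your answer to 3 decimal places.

n = 5, Σx = 576.1, Σy = 384.2, Σx² = 72789.13, Σy² = 32673.08, Σxy = 40667.97
nΣxy − ΣxΣy = 203339.85 − 221337.62 = -17997.77
nΣx² − (Σx)² = 363945.65 − 331891.21 = 32054.44; nΣy² − (Σy)² = 163365.4 − 147609.64 = 15755.76
r = -17997.77 / √(32054.44 × 15755.76) = -17997.77 / 22473.1409 ≈ -0.801

-0.801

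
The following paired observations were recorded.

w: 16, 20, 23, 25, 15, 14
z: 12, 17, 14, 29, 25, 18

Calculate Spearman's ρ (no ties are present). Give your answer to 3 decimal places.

Rank w: 3, 4, 5, 6, 2, 1
Rank z: 1, 3, 2, 6, 5, 4
d = rank(w) − rank(z): 2, 1, 3, 0, -3, -3; Σd² = 32
ρ = 1 − 6Σd² / [n(n²−1)] = 1 − 6×32 / (6×35) = 1 − 192/210 ≈ 0.086

0.086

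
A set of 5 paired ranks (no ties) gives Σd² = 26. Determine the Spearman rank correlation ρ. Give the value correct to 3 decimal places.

ρ = 1 − 6Σd² / [n(n²−1)] = 1 − 6×26 / (5×24)
  = 1 − 156/120 = 1 − 1.3000 ≈ -0.300

-0.300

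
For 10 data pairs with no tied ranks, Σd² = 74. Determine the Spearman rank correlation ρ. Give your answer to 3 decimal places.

ρ = 1 − 6Σd² / [n(n²−1)] = 1 − 6×74 / (10×99)
  = 1 − 444/990 = 1 − 0.4485 ≈ 0.552

0.552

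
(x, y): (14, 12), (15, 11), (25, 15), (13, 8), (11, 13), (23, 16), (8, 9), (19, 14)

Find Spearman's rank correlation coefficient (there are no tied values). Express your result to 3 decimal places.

0.762

Rank x: 4, 5, 8, 3, 2, 7, 1, 6
Rank y: 4, 3, 7, 1, 5, 8, 2, 6
d = rank(x) − rank(y): 0, 2, 1, 2, -3, -1, -1, 0; Σd² = 20
ρ = 1 − 6Σd² / [n(n²−1)] = 1 − 6×20 / (8×63) = 1 − 120/504 ≈ 0.762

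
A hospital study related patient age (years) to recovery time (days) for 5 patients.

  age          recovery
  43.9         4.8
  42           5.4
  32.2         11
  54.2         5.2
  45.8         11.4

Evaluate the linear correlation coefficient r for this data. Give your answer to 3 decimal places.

-0.505

n = 5, Σx = 218.1, Σy = 37.8, Σx² = 9763.33, Σy² = 330.2, Σxy = 1595.68
nΣxy − ΣxΣy = 7978.4 − 8244.18 = -265.78
nΣx² − (Σx)² = 48816.65 − 47567.61 = 1249.04; nΣy² − (Σy)² = 1651 − 1428.84 = 222.16
r = -265.78 / √(1249.04 × 222.16) = -265.78 / 526.7701 ≈ -0.505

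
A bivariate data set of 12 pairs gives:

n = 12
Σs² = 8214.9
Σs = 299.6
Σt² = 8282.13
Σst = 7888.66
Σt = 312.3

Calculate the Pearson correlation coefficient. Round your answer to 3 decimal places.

0.272

r = (nΣst − ΣsΣt) / √[(nΣs² − (Σs)²)(nΣt² − (Σt)²)]
Numerator: 12×7888.66 − 299.6×312.3 = 1098.84
Denominator: √[(98578.8 − 89760.16)(99385.56 − 97531.29)] = √[8818.64 × 1854.27] = 4043.7779
r = 1098.84 / 4043.7779 ≈ 0.272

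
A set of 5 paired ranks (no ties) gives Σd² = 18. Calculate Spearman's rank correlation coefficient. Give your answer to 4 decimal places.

0.1000

ρ = 1 − 6Σd² / [n(n²−1)] = 1 − 6×18 / (5×24)
  = 1 − 108/120 = 1 − 0.90000 ≈ 0.1000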